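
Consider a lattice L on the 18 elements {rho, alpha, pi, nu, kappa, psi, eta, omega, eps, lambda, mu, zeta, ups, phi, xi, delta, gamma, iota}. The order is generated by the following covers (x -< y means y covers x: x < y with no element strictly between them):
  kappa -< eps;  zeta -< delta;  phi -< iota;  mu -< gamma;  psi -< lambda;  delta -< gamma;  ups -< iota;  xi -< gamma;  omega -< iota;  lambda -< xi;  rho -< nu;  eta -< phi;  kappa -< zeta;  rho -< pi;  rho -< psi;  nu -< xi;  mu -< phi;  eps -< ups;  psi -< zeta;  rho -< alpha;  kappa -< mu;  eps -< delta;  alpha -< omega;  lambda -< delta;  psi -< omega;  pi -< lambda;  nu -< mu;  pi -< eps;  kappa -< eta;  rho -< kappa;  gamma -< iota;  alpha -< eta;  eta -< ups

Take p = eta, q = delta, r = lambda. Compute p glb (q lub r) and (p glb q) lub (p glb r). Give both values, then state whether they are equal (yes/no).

kappa; kappa; yes

q lub r = delta, so p glb (q lub r) = eta glb delta = kappa.
p glb q = kappa and p glb r = rho, so (p glb q) lub (p glb r) = kappa lub rho = kappa.
Equal: yes.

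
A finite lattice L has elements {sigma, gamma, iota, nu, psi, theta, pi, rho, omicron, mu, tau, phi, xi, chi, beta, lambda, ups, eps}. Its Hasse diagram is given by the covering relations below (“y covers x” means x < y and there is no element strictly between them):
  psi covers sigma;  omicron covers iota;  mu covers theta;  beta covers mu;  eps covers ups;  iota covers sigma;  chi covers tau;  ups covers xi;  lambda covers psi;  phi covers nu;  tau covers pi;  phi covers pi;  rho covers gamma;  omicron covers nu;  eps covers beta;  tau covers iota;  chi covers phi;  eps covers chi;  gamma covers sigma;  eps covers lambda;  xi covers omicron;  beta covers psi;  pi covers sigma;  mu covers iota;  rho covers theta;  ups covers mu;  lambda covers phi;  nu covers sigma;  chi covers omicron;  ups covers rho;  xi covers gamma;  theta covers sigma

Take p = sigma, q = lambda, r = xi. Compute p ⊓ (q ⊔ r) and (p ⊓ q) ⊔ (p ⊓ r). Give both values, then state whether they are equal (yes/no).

q ⊔ r = eps, so p ⊓ (q ⊔ r) = sigma ⊓ eps = sigma.
p ⊓ q = sigma and p ⊓ r = sigma, so (p ⊓ q) ⊔ (p ⊓ r) = sigma ⊔ sigma = sigma.
Equal: yes.

sigma; sigma; yes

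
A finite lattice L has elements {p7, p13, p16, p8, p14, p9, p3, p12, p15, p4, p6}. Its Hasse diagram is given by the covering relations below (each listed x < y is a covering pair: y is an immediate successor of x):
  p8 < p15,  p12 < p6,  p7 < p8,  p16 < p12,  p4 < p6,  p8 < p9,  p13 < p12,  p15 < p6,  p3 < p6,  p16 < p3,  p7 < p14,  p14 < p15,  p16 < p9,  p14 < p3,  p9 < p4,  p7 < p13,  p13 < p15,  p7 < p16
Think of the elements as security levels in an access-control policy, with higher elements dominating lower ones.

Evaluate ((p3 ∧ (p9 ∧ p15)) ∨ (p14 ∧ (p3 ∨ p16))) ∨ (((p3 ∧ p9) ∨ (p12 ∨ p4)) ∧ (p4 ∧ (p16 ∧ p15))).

p14

p9 ∧ p15 = p8
p3 ∧ p8 = p7
p3 ∨ p16 = p3
p14 ∧ p3 = p14
p7 ∨ p14 = p14
p3 ∧ p9 = p16
p12 ∨ p4 = p6
p16 ∨ p6 = p6
p16 ∧ p15 = p7
p4 ∧ p7 = p7
p6 ∧ p7 = p7
p14 ∨ p7 = p14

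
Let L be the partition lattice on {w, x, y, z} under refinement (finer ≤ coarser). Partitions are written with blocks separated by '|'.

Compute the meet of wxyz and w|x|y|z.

w|x|y|z

The meet (common refinement) of wxyz and w|x|y|z intersects blocks pairwise, giving w|x|y|z.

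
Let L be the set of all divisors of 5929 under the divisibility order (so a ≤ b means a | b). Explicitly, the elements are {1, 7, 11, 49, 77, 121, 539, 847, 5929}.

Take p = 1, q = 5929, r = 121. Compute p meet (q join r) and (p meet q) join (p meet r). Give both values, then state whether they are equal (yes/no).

1; 1; yes

q join r = 5929, so p meet (q join r) = 1 meet 5929 = 1.
p meet q = 1 and p meet r = 1, so (p meet q) join (p meet r) = 1 join 1 = 1.
Equal: yes.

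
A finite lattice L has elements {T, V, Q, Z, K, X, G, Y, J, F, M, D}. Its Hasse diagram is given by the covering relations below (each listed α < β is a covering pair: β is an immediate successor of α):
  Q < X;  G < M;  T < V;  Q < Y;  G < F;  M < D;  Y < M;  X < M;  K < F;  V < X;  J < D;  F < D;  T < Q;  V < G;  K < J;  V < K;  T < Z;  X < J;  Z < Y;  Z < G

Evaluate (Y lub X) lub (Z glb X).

Y ∨ X = M
Z ∧ X = T
M ∨ T = M

M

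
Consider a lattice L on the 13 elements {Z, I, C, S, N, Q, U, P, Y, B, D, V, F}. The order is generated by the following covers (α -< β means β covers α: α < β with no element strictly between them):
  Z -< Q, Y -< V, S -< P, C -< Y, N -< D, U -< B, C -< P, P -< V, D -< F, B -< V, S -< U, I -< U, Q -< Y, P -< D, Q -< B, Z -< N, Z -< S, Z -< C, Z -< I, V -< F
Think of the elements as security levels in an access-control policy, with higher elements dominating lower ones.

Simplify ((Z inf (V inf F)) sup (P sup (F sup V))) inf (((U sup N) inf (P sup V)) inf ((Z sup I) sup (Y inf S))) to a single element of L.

V ∧ F = V
Z ∧ V = Z
F ∨ V = F
P ∨ F = F
Z ∨ F = F
U ∨ N = F
P ∨ V = V
F ∧ V = V
Z ∨ I = I
Y ∧ S = Z
I ∨ Z = I
V ∧ I = I
F ∧ I = I

I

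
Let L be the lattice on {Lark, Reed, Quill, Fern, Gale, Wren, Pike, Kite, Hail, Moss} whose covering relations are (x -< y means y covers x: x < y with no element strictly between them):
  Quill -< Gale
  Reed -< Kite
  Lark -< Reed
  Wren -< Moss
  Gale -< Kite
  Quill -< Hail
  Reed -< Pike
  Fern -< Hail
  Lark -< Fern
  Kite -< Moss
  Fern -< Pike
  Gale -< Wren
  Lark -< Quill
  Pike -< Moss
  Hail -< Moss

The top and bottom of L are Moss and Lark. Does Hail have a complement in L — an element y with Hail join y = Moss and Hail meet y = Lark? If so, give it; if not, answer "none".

Need y with Hail ∨ y = Moss and Hail ∧ y = Lark.
Checking each element gives: Reed.

Reed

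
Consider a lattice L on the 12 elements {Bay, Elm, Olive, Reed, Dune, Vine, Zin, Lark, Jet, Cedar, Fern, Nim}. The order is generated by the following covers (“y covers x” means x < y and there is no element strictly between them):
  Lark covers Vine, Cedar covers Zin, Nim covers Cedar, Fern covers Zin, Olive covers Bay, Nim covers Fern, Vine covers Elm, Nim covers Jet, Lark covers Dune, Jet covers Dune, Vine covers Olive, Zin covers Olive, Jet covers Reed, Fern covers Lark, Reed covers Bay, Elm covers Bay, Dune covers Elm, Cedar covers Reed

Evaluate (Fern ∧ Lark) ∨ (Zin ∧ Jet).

Lark

Fern ∧ Lark = Lark
Zin ∧ Jet = Bay
Lark ∨ Bay = Lark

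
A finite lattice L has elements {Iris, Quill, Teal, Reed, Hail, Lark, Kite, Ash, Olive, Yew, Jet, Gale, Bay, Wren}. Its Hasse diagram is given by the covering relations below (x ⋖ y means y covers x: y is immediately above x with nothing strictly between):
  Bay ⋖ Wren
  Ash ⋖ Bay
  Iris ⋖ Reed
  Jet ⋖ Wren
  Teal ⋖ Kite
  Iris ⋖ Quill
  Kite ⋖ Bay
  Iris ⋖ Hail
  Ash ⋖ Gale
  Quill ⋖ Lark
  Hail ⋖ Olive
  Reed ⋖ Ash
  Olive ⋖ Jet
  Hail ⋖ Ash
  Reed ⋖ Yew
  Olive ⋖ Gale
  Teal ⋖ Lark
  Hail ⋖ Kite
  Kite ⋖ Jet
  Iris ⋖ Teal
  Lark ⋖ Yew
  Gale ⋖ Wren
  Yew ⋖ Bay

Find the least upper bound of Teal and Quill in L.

Common upper bounds of {Teal, Quill}: Bay, Lark, Wren, Yew.
The least among these is Lark.

Lark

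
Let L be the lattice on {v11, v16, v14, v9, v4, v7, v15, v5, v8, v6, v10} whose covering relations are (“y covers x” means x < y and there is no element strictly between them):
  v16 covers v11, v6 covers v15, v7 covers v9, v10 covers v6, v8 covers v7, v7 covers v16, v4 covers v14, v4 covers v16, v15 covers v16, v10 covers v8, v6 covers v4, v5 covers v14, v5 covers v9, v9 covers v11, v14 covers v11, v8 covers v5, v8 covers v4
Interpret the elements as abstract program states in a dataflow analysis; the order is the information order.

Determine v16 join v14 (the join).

v4

Common upper bounds of {v16, v14}: v10, v4, v6, v8.
The least among these is v4.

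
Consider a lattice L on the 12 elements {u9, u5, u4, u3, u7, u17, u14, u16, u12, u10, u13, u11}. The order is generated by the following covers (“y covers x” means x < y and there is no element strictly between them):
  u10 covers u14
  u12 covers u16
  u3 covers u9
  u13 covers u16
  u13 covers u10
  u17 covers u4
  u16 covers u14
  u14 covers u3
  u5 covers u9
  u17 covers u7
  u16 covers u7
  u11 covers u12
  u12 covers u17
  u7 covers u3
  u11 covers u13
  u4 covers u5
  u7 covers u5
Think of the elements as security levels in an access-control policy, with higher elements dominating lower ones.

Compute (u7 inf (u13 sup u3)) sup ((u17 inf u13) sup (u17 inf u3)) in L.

u7

u13 ∨ u3 = u13
u7 ∧ u13 = u7
u17 ∧ u13 = u7
u17 ∧ u3 = u3
u7 ∨ u3 = u7
u7 ∨ u7 = u7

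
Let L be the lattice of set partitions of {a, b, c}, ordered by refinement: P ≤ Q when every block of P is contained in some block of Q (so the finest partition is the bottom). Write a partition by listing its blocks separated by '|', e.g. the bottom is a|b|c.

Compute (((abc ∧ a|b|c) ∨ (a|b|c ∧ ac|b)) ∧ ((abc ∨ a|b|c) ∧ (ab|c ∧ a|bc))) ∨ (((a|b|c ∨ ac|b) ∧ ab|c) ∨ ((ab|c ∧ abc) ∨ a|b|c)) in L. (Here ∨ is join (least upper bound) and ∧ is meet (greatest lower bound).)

abc ∧ a|b|c = a|b|c
a|b|c ∧ ac|b = a|b|c
a|b|c ∨ a|b|c = a|b|c
abc ∨ a|b|c = abc
ab|c ∧ a|bc = a|b|c
abc ∧ a|b|c = a|b|c
a|b|c ∧ a|b|c = a|b|c
a|b|c ∨ ac|b = ac|b
ac|b ∧ ab|c = a|b|c
ab|c ∧ abc = ab|c
ab|c ∨ a|b|c = ab|c
a|b|c ∨ ab|c = ab|c
a|b|c ∨ ab|c = ab|c

ab|c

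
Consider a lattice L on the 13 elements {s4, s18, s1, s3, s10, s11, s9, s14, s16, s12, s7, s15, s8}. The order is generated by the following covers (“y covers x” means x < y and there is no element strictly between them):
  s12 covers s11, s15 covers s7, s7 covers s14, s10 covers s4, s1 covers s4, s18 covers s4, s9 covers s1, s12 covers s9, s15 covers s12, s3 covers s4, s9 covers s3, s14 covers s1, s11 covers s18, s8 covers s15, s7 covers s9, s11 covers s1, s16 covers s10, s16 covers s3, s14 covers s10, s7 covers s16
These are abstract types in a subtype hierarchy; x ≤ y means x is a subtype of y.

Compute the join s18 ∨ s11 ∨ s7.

s15

Common upper bounds of {s18, s11, s7}: s15, s8.
The least among these is s15.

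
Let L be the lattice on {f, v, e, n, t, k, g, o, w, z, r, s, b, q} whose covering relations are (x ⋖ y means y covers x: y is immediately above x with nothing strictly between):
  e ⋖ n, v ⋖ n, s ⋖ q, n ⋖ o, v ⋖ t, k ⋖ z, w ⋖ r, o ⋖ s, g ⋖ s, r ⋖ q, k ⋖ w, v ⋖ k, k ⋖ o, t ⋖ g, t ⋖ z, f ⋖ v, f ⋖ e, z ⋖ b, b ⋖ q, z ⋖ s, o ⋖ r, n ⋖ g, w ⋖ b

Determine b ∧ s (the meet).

z

Common lower bounds of {b, s}: f, k, t, v, z.
The greatest among these is z.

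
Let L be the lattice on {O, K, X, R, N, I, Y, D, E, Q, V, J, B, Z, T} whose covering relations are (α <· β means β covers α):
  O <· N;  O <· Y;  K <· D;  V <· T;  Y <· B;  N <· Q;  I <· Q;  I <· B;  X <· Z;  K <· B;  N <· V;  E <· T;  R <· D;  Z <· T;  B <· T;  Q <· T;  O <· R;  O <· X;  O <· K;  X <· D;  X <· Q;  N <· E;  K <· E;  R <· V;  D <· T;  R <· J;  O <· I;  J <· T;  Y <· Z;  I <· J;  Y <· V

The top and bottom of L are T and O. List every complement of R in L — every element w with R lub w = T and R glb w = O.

Need w with R ∨ w = T and R ∧ w = O.
Checking each element gives: B, E, Q, Z.

B, E, Q, Z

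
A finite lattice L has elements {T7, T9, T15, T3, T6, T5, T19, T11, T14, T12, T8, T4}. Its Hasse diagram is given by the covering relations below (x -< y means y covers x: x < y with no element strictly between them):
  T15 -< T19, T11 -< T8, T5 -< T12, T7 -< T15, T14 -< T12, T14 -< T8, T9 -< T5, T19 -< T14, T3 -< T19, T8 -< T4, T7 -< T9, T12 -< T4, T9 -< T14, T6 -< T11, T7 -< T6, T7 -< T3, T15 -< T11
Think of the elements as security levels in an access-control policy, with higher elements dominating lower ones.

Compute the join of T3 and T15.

T19

Common upper bounds of {T3, T15}: T12, T14, T19, T4, T8.
The least among these is T19.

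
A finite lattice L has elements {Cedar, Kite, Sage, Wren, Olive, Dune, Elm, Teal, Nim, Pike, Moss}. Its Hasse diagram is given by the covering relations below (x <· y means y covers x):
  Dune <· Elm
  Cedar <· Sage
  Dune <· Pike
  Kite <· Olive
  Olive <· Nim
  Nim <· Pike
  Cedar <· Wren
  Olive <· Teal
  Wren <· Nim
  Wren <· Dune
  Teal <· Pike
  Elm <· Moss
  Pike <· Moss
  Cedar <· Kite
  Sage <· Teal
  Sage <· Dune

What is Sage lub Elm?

Elm

Common upper bounds of {Sage, Elm}: Elm, Moss.
The least among these is Elm.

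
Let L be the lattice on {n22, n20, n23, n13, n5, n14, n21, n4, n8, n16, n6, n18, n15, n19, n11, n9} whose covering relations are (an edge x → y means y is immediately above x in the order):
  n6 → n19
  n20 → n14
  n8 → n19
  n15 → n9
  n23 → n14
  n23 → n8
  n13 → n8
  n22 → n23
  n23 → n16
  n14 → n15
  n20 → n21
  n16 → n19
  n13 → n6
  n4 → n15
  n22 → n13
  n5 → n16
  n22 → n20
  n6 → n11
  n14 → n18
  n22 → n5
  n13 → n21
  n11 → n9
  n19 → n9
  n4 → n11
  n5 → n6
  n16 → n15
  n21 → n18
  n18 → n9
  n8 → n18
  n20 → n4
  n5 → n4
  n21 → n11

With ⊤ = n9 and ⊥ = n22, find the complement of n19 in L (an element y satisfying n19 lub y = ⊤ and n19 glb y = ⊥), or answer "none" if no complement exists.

n20

Need y with n19 ∨ y = n9 and n19 ∧ y = n22.
Checking each element gives: n20.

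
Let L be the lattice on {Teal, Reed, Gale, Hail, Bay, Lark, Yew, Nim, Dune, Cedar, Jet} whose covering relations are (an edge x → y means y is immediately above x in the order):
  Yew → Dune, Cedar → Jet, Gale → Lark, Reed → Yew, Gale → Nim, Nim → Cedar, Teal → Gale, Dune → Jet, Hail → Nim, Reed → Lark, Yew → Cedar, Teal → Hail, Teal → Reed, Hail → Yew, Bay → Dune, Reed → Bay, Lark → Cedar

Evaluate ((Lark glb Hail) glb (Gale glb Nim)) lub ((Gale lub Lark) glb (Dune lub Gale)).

Lark

Lark ∧ Hail = Teal
Gale ∧ Nim = Gale
Teal ∧ Gale = Teal
Gale ∨ Lark = Lark
Dune ∨ Gale = Jet
Lark ∧ Jet = Lark
Teal ∨ Lark = Lark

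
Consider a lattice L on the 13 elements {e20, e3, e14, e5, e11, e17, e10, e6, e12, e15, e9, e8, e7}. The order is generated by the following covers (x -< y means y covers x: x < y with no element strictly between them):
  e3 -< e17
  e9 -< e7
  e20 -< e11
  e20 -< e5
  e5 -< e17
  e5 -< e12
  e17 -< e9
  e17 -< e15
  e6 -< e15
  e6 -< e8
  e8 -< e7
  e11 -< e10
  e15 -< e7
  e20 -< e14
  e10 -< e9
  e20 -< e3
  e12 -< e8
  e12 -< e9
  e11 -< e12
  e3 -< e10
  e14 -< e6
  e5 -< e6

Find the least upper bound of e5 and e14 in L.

e6

Common upper bounds of {e5, e14}: e15, e6, e7, e8.
The least among these is e6.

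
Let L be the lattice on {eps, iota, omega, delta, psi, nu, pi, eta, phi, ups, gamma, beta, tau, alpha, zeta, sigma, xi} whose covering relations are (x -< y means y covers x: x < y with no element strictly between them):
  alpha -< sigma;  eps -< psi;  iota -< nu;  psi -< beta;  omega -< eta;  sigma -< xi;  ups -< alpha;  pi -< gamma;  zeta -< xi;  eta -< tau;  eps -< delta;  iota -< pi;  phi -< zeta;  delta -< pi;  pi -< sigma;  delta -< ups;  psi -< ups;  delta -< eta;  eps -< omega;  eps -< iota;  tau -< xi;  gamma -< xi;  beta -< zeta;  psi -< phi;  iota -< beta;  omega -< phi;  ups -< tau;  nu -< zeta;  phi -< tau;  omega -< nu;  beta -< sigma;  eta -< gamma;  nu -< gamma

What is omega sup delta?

Common upper bounds of {omega, delta}: eta, gamma, tau, xi.
The least among these is eta.

eta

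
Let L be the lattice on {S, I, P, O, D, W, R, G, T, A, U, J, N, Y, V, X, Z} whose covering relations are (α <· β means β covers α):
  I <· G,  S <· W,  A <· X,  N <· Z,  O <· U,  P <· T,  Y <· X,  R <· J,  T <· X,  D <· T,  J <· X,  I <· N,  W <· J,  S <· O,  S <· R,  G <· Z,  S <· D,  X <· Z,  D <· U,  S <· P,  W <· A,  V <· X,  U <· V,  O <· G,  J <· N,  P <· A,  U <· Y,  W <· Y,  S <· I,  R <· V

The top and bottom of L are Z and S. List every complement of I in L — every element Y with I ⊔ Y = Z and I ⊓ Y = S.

A, D, P, T, U, V, X, Y

Need Y with I ∨ Y = Z and I ∧ Y = S.
Checking each element gives: A, D, P, T, U, V, X, Y.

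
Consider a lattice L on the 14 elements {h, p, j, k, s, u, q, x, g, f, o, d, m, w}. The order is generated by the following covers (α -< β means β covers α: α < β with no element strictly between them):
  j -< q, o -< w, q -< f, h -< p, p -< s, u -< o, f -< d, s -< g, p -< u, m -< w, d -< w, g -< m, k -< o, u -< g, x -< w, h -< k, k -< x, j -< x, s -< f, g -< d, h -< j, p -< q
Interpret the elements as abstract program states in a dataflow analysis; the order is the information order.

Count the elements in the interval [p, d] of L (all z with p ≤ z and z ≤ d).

The interval [p, d] = {d, f, g, p, q, s, u}, which has 7 elements.

7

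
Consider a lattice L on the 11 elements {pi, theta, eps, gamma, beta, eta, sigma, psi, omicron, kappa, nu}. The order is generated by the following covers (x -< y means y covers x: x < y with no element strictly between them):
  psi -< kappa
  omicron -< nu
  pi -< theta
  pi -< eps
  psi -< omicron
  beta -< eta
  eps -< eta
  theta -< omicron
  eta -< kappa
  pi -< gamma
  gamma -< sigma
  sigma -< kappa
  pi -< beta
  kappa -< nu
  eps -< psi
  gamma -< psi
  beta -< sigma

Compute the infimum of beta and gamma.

Common lower bounds of {beta, gamma}: pi.
The greatest among these is pi.

pi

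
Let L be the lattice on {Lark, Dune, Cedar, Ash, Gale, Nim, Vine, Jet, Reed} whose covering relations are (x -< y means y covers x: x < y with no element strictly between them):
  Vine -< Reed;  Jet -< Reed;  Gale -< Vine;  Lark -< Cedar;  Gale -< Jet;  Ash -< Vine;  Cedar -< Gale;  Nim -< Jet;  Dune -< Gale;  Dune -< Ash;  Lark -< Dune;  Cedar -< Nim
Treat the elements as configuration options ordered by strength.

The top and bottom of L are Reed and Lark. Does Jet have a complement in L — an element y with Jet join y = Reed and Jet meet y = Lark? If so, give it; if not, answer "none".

none

For every candidate y, either Jet ∨ y ≠ Reed or Jet ∧ y ≠ Lark; no complement exists.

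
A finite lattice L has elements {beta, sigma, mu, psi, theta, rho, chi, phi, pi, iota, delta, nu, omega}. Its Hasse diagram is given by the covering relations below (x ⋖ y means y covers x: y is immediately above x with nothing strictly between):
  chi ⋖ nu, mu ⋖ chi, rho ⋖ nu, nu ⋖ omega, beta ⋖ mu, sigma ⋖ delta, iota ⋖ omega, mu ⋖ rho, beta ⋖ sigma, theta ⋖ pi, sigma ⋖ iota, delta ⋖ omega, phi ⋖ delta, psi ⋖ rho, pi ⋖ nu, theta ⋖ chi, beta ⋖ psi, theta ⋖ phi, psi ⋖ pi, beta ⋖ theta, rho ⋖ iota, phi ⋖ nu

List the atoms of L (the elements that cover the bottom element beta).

The atoms are exactly the elements that cover beta: mu, psi, sigma, theta.

mu, psi, sigma, theta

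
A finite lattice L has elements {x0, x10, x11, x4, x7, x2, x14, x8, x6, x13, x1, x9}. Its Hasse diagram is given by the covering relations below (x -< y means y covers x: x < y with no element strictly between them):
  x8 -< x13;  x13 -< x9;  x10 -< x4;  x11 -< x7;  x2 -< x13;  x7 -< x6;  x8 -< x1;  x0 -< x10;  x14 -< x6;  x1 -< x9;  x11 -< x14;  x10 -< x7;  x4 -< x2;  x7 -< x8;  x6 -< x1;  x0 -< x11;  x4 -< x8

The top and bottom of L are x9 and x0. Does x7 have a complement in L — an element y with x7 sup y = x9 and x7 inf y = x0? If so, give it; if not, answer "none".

none

For every candidate y, either x7 ∨ y ≠ x9 or x7 ∧ y ≠ x0; no complement exists.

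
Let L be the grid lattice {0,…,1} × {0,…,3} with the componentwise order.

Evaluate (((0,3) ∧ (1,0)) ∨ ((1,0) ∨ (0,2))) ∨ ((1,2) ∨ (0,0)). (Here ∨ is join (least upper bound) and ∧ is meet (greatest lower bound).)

(0,3) ∧ (1,0) = (0,0)
(1,0) ∨ (0,2) = (1,2)
(0,0) ∨ (1,2) = (1,2)
(1,2) ∨ (0,0) = (1,2)
(1,2) ∨ (1,2) = (1,2)

(1,2)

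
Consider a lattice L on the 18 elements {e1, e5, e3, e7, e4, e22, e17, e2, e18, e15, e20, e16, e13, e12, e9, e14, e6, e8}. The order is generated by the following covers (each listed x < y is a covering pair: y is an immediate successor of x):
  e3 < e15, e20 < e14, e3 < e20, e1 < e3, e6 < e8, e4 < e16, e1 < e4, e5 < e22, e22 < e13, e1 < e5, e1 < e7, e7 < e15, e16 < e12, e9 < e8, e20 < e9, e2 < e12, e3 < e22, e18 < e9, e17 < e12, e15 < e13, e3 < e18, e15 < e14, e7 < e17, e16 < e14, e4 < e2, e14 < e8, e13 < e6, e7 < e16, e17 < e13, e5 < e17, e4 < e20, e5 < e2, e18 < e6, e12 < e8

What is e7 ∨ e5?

e17

Common upper bounds of {e7, e5}: e12, e13, e17, e6, e8.
The least among these is e17.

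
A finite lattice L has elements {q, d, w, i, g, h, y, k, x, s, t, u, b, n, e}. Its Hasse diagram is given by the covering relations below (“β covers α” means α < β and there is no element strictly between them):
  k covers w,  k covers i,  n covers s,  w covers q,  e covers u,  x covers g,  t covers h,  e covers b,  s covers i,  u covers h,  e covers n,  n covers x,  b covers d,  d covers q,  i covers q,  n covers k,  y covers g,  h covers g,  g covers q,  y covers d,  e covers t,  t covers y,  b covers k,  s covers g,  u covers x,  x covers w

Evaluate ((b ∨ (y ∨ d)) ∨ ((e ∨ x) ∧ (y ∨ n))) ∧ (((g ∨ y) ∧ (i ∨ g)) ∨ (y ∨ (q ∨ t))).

y ∨ d = y
b ∨ y = e
e ∨ x = e
y ∨ n = e
e ∧ e = e
e ∨ e = e
g ∨ y = y
i ∨ g = s
y ∧ s = g
q ∨ t = t
y ∨ t = t
g ∨ t = t
e ∧ t = t

t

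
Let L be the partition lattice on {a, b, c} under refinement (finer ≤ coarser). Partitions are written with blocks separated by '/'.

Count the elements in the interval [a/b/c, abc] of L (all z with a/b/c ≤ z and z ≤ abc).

The interval [a/b/c, abc] = {a/b/c, a/bc, ab/c, abc, ac/b}, which has 5 elements.

5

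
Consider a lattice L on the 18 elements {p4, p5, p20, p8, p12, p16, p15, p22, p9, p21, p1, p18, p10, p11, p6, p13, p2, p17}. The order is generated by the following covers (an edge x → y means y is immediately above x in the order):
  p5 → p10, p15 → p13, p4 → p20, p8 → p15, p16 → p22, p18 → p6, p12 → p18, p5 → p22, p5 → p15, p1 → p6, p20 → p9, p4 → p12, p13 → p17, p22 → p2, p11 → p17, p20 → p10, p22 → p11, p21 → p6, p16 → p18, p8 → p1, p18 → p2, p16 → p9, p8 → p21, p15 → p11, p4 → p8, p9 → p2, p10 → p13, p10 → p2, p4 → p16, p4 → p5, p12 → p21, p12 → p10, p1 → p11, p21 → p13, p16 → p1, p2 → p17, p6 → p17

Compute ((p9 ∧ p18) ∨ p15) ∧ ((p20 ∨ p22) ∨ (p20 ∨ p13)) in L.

p11

p9 ∧ p18 = p16
p16 ∨ p15 = p11
p20 ∨ p22 = p2
p20 ∨ p13 = p13
p2 ∨ p13 = p17
p11 ∧ p17 = p11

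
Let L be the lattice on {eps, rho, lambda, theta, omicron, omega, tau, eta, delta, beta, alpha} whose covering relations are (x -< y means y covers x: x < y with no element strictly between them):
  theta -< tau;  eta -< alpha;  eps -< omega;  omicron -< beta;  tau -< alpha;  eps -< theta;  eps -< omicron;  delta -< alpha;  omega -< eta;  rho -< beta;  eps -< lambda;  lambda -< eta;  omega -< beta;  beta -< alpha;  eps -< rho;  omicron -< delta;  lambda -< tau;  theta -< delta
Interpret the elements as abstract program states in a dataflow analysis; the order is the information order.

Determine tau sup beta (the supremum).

alpha

Common upper bounds of {tau, beta}: alpha.
The least among these is alpha.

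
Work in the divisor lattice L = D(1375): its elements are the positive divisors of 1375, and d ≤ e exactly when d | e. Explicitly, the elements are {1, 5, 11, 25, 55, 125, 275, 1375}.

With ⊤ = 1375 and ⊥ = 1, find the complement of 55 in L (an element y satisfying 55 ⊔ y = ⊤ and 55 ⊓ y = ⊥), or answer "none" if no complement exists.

For every candidate y, either 55 ∨ y ≠ 1375 or 55 ∧ y ≠ 1; no complement exists.

none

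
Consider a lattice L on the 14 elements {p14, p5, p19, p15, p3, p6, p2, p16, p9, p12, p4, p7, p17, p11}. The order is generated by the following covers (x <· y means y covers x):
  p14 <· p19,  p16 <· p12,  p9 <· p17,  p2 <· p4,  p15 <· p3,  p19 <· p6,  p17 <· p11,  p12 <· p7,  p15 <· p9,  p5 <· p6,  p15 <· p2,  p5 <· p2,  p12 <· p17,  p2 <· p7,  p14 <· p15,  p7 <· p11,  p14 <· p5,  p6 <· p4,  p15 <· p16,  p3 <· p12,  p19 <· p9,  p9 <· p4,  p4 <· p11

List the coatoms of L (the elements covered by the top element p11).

p17, p4, p7

The coatoms are exactly the elements covered by p11: p17, p4, p7.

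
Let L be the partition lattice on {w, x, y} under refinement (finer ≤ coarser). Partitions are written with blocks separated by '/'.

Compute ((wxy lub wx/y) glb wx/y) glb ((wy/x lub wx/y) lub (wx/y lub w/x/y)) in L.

wxy ∨ wx/y = wxy
wxy ∧ wx/y = wx/y
wy/x ∨ wx/y = wxy
wx/y ∨ w/x/y = wx/y
wxy ∨ wx/y = wxy
wx/y ∧ wxy = wx/y

wx/y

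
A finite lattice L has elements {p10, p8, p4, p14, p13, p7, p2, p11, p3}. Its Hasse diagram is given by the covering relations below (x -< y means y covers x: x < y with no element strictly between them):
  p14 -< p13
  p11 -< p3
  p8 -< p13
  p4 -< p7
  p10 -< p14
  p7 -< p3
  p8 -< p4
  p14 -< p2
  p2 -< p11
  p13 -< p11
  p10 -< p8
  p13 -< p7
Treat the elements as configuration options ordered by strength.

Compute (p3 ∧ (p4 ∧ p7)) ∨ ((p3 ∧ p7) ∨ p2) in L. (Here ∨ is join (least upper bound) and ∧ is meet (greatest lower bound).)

p3

p4 ∧ p7 = p4
p3 ∧ p4 = p4
p3 ∧ p7 = p7
p7 ∨ p2 = p3
p4 ∨ p3 = p3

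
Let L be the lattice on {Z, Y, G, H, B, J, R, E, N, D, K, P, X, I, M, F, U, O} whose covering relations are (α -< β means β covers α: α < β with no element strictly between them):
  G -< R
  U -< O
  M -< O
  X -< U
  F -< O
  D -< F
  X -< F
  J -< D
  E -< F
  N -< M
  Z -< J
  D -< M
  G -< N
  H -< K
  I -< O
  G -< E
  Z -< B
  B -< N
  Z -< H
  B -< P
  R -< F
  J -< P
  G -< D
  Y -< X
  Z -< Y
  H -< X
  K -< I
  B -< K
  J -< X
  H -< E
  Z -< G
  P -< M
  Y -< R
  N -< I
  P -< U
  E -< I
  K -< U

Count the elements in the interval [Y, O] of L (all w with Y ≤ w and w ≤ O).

The interval [Y, O] = {F, O, R, U, X, Y}, which has 6 elements.

6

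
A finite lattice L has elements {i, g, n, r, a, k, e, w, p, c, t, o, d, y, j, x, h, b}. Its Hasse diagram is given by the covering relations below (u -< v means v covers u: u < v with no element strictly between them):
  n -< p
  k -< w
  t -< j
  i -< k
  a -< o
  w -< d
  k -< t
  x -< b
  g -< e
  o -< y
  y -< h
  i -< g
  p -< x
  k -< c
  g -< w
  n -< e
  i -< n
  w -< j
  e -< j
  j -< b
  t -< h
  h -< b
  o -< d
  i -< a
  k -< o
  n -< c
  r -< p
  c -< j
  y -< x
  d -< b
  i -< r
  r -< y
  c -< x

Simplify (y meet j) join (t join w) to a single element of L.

y ∧ j = k
t ∨ w = j
k ∨ j = j

j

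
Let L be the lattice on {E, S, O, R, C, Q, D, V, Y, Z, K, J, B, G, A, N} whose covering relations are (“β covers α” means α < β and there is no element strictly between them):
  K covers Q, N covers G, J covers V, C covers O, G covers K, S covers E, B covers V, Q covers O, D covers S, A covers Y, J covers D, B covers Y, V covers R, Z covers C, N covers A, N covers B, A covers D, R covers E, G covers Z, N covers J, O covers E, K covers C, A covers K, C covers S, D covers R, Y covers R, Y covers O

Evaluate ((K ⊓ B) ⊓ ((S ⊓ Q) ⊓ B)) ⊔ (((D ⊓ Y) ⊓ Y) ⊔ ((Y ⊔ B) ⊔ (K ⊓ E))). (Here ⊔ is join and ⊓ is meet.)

B

K ∧ B = O
S ∧ Q = E
E ∧ B = E
O ∧ E = E
D ∧ Y = R
R ∧ Y = R
Y ∨ B = B
K ∧ E = E
B ∨ E = B
R ∨ B = B
E ∨ B = B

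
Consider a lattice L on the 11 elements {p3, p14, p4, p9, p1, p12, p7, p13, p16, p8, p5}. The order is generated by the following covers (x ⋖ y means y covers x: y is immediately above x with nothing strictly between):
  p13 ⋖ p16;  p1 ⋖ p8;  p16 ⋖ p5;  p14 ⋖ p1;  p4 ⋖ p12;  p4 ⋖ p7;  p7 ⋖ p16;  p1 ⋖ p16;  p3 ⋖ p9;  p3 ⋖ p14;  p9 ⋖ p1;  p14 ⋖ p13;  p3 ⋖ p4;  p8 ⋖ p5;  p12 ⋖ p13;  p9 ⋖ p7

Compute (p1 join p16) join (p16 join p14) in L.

p16

p1 ∨ p16 = p16
p16 ∨ p14 = p16
p16 ∨ p16 = p16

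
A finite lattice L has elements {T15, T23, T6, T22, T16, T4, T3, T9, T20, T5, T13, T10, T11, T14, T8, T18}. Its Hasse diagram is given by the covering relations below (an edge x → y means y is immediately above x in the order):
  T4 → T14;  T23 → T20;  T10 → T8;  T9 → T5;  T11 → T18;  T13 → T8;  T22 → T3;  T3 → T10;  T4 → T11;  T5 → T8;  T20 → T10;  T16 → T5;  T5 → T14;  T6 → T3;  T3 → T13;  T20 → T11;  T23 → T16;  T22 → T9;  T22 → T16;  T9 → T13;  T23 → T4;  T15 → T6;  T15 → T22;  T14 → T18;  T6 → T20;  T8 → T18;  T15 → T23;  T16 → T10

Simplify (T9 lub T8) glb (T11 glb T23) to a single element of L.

T9 ∨ T8 = T8
T11 ∧ T23 = T23
T8 ∧ T23 = T23

T23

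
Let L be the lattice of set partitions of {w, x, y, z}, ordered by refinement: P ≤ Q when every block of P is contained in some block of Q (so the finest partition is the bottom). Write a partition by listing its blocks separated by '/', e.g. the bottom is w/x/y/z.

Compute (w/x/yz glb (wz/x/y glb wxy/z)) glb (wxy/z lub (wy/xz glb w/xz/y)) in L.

w/x/y/z

wz/x/y ∧ wxy/z = w/x/y/z
w/x/yz ∧ w/x/y/z = w/x/y/z
wy/xz ∧ w/xz/y = w/xz/y
wxy/z ∨ w/xz/y = wxyz
w/x/y/z ∧ wxyz = w/x/y/z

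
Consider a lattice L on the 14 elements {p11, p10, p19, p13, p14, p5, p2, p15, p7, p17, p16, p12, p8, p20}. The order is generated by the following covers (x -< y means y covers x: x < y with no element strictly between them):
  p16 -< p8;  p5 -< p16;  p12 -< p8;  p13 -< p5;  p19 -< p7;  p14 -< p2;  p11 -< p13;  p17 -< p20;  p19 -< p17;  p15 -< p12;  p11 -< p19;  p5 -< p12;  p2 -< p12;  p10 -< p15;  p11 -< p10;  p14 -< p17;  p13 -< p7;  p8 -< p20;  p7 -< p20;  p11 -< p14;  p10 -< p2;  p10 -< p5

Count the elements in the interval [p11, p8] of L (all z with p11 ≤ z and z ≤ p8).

The interval [p11, p8] = {p10, p11, p12, p13, p14, p15, p16, p2, p5, p8}, which has 10 elements.

10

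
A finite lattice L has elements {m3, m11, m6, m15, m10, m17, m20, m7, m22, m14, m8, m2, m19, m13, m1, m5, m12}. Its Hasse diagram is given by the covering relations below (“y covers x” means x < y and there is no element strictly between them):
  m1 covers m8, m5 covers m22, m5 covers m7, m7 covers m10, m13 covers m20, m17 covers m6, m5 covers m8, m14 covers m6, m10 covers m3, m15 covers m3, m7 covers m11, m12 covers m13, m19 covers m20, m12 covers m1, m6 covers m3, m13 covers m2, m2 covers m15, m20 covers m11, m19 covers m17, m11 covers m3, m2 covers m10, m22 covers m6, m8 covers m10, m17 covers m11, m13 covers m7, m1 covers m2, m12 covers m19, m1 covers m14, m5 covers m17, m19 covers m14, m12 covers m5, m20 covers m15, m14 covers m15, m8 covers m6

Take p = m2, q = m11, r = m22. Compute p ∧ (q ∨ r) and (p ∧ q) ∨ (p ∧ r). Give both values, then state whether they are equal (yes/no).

q ∨ r = m5, so p ∧ (q ∨ r) = m2 ∧ m5 = m10.
p ∧ q = m3 and p ∧ r = m3, so (p ∧ q) ∨ (p ∧ r) = m3 ∨ m3 = m3.
Equal: no.

m10; m3; no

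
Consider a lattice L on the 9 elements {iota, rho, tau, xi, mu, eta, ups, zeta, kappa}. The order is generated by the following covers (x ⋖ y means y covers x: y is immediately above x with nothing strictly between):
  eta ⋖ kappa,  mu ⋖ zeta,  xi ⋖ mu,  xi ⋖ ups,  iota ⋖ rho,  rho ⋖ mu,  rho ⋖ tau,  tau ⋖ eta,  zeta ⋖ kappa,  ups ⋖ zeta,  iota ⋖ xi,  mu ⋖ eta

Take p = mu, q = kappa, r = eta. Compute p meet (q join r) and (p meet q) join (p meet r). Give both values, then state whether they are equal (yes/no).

q join r = kappa, so p meet (q join r) = mu meet kappa = mu.
p meet q = mu and p meet r = mu, so (p meet q) join (p meet r) = mu join mu = mu.
Equal: yes.

mu; mu; yes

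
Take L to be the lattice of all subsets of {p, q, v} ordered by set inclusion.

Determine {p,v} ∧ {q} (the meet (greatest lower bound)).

Under ⊆, meet is intersection: {p,v} ∩ {q} = {}.

{}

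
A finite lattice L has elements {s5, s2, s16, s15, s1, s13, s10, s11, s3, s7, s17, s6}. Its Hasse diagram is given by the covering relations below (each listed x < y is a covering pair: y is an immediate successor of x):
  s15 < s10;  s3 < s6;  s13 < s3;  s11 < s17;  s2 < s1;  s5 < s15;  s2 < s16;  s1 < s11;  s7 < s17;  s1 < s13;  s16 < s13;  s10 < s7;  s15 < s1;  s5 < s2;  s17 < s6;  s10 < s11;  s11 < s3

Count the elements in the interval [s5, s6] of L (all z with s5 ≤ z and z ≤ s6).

The interval [s5, s6] = {s1, s10, s11, s13, s15, s16, s17, s2, s3, s5, s6, s7}, which has 12 elements.

12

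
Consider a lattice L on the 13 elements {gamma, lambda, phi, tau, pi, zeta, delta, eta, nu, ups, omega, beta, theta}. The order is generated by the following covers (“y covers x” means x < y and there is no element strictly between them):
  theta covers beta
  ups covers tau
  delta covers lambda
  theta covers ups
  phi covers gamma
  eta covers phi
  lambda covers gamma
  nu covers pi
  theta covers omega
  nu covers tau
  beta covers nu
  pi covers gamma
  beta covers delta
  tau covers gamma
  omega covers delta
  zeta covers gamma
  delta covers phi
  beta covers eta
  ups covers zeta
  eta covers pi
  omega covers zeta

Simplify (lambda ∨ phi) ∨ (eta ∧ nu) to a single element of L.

beta

lambda ∨ phi = delta
eta ∧ nu = pi
delta ∨ pi = beta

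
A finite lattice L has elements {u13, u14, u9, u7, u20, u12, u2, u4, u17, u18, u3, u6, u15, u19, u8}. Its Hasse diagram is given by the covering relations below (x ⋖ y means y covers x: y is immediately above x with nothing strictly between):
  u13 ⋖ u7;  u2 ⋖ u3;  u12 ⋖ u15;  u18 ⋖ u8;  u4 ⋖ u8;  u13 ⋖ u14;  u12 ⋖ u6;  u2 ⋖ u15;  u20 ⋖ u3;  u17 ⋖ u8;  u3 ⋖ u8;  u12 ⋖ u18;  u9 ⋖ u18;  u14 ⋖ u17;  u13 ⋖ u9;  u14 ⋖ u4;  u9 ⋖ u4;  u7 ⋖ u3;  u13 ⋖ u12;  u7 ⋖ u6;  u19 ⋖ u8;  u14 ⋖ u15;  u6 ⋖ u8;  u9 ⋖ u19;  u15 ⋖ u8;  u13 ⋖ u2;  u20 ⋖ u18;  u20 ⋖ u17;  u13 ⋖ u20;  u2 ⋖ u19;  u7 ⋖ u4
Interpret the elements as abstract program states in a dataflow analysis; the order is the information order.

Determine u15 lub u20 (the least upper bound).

Common upper bounds of {u15, u20}: u8.
The least among these is u8.

u8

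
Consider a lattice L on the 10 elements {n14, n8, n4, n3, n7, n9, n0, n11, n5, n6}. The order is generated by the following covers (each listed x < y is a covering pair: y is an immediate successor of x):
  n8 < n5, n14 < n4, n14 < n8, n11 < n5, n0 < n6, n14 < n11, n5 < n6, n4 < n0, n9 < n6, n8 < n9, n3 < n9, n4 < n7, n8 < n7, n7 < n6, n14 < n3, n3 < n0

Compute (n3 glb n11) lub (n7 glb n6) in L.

n3 ∧ n11 = n14
n7 ∧ n6 = n7
n14 ∨ n7 = n7

n7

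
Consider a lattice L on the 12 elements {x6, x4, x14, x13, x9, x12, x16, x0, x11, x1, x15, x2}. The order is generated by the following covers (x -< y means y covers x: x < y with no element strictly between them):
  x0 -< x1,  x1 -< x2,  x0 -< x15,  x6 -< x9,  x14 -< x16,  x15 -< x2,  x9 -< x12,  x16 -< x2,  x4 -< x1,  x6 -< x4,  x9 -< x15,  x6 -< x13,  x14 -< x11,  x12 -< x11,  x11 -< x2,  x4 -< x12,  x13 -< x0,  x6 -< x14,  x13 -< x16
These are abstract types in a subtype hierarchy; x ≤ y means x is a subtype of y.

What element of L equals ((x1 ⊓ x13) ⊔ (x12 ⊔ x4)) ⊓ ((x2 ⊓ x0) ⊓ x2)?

x1 ∧ x13 = x13
x12 ∨ x4 = x12
x13 ∨ x12 = x2
x2 ∧ x0 = x0
x0 ∧ x2 = x0
x2 ∧ x0 = x0

x0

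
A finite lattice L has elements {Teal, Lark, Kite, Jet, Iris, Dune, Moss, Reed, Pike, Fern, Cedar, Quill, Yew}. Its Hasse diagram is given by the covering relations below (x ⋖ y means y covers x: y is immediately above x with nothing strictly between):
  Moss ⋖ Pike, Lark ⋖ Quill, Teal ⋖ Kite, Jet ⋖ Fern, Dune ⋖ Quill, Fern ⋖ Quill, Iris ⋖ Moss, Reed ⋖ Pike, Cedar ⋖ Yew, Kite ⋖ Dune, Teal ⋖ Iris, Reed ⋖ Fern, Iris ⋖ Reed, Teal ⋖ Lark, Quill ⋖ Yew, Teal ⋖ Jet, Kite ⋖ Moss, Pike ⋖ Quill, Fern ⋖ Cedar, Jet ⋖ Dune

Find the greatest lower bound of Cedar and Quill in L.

Common lower bounds of {Cedar, Quill}: Fern, Iris, Jet, Reed, Teal.
The greatest among these is Fern.

Fern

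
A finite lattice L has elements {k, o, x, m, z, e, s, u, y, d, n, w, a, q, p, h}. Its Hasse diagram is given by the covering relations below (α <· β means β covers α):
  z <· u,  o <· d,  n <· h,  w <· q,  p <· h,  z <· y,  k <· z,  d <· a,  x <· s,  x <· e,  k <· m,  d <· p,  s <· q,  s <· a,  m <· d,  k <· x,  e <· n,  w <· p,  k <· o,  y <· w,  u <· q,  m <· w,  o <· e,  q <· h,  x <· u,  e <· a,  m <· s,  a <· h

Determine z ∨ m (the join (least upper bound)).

w

Common upper bounds of {z, m}: h, p, q, w.
The least among these is w.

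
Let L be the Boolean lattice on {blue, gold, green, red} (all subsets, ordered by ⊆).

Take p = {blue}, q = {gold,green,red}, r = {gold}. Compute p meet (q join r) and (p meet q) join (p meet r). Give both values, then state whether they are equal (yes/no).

q join r = {gold,green,red}, so p meet (q join r) = {blue} meet {gold,green,red} = {}.
p meet q = {} and p meet r = {}, so (p meet q) join (p meet r) = {} join {} = {}.
Equal: yes.

{}; {}; yes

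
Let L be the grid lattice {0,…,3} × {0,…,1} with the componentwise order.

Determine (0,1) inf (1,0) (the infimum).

Common lower bounds of {(0,1), (1,0)}: (0,0).
The greatest among these is (0,0).

(0,0)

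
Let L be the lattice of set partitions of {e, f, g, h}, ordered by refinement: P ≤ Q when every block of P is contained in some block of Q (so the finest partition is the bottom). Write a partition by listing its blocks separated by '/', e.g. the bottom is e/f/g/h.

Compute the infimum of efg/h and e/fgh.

e/fg/h

The meet (common refinement) of efg/h and e/fgh intersects blocks pairwise, giving e/fg/h.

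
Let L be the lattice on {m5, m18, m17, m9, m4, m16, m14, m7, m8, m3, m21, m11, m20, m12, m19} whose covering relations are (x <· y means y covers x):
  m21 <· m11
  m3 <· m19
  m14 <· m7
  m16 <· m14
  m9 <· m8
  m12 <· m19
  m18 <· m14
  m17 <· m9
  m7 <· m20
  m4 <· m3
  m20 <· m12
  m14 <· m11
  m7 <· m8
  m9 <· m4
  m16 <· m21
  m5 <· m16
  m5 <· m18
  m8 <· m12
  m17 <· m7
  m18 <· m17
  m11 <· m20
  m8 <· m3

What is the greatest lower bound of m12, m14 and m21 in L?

Common lower bounds of {m12, m14, m21}: m16, m5.
The greatest among these is m16.

m16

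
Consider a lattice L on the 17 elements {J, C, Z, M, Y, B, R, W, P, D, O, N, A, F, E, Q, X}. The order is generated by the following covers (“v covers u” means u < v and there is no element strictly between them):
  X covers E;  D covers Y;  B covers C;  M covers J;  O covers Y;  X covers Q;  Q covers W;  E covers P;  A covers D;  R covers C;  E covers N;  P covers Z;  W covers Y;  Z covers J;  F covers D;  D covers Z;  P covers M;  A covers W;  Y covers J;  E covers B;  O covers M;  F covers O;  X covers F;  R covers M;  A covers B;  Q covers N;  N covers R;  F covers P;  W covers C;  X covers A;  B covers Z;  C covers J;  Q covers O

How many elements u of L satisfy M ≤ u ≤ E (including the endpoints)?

5

The interval [M, E] = {E, M, N, P, R}, which has 5 elements.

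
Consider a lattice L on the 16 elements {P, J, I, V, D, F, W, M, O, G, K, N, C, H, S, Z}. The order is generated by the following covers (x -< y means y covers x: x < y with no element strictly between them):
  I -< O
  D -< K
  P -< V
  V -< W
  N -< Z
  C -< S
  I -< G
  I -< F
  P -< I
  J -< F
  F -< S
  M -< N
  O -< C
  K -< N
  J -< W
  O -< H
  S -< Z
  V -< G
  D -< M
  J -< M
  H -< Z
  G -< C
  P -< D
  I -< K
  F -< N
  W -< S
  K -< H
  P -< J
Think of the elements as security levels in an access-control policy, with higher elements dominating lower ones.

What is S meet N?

Common lower bounds of {S, N}: F, I, J, P.
The greatest among these is F.

F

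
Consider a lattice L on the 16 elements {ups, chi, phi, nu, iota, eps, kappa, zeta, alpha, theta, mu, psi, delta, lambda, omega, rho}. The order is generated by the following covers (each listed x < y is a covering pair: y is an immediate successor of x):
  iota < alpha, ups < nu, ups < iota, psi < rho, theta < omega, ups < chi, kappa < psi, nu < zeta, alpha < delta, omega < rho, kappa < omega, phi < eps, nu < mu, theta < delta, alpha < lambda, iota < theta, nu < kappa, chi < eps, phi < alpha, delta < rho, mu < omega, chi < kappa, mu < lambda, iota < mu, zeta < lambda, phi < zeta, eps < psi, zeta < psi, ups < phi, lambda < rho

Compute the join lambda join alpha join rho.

Common upper bounds of {lambda, alpha, rho}: rho.
The least among these is rho.

rho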